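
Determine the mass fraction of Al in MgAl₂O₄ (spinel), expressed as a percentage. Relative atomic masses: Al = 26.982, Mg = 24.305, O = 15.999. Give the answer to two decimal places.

Molar mass of MgAl₂O₄: 1·24.305 + 2·26.982 + 4·15.999 = 142.265 g/mol.
Mass of Al per formula unit: 2 × 26.982 = 53.964 g.
Weight fraction Al = 53.964 / 142.265 = 0.3793.

37.93 weight percent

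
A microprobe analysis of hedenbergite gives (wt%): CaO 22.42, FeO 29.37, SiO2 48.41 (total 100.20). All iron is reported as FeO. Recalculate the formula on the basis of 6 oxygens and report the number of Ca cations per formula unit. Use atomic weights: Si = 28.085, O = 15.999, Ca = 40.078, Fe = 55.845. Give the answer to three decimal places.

0.991 Ca apfu

CaO (M=56.077): mol = 0.39981; Ca = 0.39981, O = 0.39981.
FeO (M=71.844): mol = 0.40880; Fe = 0.40880, O = 0.40880.
SiO2 (M=60.083): mol = 0.80572; Si = 0.80572, O = 1.61144.
ΣO = 2.42005; factor = 6/ΣO = 2.47929.
Ca apfu = 0.39981 × 2.47929 = 0.991.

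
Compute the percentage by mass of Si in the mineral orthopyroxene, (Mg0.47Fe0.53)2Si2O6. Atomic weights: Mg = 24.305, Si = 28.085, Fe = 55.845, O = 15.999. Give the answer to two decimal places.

M((Mg0.47Fe0.53)2Si2O6) = 234.206 g/mol.
Si contributes 2 × 28.085 = 56.170 g per mole.
56.170/234.206 = 0.2398 → 23.98%.

23.98 weight percent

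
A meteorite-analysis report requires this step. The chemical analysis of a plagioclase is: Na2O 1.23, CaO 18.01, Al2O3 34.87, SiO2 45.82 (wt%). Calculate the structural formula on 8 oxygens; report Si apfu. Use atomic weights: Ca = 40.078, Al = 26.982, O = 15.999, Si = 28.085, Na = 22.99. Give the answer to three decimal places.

Na2O: 1.23/61.979 = 0.01985 mol → 0.03970 mol Na, 0.01985 mol O.
CaO: 18.01/56.077 = 0.32117 mol → 0.32117 mol Ca, 0.32117 mol O.
Al2O3: 34.87/101.961 = 0.34199 mol → 0.68398 mol Al, 1.02597 mol O.
SiO2: 45.82/60.083 = 0.76261 mol → 0.76261 mol Si, 1.52522 mol O.
Total oxygen = 2.89221 mol. Normalization factor = 8/2.89221 = 2.76605.
Si per 8 O = 0.76261 × 2.76605 = 2.109.

2.109 Si apfu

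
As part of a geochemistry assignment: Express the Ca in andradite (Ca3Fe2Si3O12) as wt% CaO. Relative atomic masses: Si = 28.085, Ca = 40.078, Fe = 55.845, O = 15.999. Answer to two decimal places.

Formula mass = 508.167 g/mol.
3 Ca → 3.0000 mol CaO per formula unit; M(CaO) = 56.077, so CaO mass = 168.231 g.
168.231/508.167 × 100 = 33.11 wt%.

33.11 wt%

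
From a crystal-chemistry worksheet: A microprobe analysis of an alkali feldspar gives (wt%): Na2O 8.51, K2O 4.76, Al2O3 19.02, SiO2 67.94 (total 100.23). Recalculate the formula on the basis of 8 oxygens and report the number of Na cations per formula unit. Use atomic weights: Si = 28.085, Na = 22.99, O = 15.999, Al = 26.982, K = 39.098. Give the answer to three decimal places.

0.730 Na apfu

Na2O (M=61.979): mol = 0.13730; Na = 0.27460, O = 0.13730.
K2O (M=94.195): mol = 0.05053; K = 0.10106, O = 0.05053.
Al2O3 (M=101.961): mol = 0.18654; Al = 0.37308, O = 0.55962.
SiO2 (M=60.083): mol = 1.13077; Si = 1.13077, O = 2.26154.
ΣO = 3.00899; factor = 8/ΣO = 2.65870.
Na apfu = 0.27460 × 2.65870 = 0.730.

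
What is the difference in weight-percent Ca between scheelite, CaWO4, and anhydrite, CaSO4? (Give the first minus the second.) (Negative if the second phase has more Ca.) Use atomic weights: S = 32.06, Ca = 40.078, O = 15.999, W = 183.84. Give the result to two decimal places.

Ca in CaWO4: molar mass 287.914 g/mol; 1×40.078 = 40.078 g → 13.92 wt%.
Ca in CaSO4: molar mass 136.134 g/mol; 1×40.078 = 40.078 g → 29.44 wt%.
Difference = 13.92 − 29.44 = -15.52 percentage points.

-15.52 percentage points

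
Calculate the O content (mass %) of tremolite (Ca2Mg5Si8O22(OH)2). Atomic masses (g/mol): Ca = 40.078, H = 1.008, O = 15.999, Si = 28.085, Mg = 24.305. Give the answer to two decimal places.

47.27 mass %

Molar mass of Ca2Mg5Si8O22(OH)2: 2×40.078 + 5×24.305 + 8×28.085 + 24×15.999 + 2×1.008 = 812.353 g/mol.
Mass of O per formula unit: 24 × 15.999 = 383.976 g.
Weight fraction O = 383.976 / 812.353 = 0.4727.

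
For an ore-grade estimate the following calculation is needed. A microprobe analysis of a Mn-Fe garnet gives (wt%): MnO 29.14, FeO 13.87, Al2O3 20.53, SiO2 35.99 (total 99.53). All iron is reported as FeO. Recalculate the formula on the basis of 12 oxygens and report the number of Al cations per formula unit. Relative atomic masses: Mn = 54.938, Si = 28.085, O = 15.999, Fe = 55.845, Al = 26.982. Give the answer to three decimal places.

MnO: 29.14/70.937 = 0.41079 mol → 0.41079 mol Mn, 0.41079 mol O.
FeO: 13.87/71.844 = 0.19306 mol → 0.19306 mol Fe, 0.19306 mol O.
Al2O3: 20.53/101.961 = 0.20135 mol → 0.40270 mol Al, 0.60405 mol O.
SiO2: 35.99/60.083 = 0.59900 mol → 0.59900 mol Si, 1.19800 mol O.
Total oxygen = 2.40590 mol. Normalization factor = 12/2.40590 = 4.98774.
Al per 12 O = 0.40270 × 4.98774 = 2.009.

2.009 Al apfu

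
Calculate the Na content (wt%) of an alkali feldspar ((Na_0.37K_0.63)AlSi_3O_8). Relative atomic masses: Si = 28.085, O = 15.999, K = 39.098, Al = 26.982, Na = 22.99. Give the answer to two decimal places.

3.12 wt%

M((Na_0.37K_0.63)AlSi_3O_8) = 272.367 g/mol.
Na contributes 0.37 × 22.99 = 8.506 g per mole.
8.506/272.367 = 0.0312 → 3.12%.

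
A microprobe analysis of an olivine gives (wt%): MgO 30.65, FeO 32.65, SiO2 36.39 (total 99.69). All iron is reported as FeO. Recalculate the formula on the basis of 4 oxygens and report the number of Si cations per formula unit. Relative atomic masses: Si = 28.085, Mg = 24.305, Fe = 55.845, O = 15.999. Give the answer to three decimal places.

MgO (M=40.304): mol = 0.76047; Mg = 0.76047, O = 0.76047.
FeO (M=71.844): mol = 0.45446; Fe = 0.45446, O = 0.45446.
SiO2 (M=60.083): mol = 0.60566; Si = 0.60566, O = 1.21132.
ΣO = 2.42625; factor = 4/ΣO = 1.64863.
Si apfu = 0.60566 × 1.64863 = 0.999.

0.999 Si apfu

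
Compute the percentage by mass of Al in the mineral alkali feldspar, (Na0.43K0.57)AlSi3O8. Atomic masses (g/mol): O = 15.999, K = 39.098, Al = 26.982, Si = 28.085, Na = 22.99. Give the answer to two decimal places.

9.94 weight percent

Molar mass of (Na0.43K0.57)AlSi3O8: 0.43×22.99 + 0.57×39.098 + 1×26.982 + 3×28.085 + 8×15.999 = 271.401 g/mol.
Mass of Al per formula unit: 1 × 26.982 = 26.982 g.
Weight fraction Al = 26.982 / 271.401 = 0.0994.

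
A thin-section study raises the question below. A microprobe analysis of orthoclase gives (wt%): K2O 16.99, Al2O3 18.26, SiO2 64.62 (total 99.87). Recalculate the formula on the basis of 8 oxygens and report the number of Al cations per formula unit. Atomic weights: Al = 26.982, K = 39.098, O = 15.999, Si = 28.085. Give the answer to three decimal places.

K2O: 16.99/94.195 = 0.18037 mol → 0.36074 mol K, 0.18037 mol O.
Al2O3: 18.26/101.961 = 0.17909 mol → 0.35818 mol Al, 0.53727 mol O.
SiO2: 64.62/60.083 = 1.07551 mol → 1.07551 mol Si, 2.15102 mol O.
Total oxygen = 2.86866 mol. Normalization factor = 8/2.86866 = 2.78876.
Al per 8 O = 0.35818 × 2.78876 = 0.999.

0.999 Al apfu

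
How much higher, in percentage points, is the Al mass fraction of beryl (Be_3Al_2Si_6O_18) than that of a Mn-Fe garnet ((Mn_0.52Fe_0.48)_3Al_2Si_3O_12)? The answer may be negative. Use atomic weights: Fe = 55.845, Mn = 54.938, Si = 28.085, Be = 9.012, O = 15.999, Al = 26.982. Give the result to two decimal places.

Al in Be_3Al_2Si_6O_18: molar mass 537.492 g/mol; 2×26.982 = 53.964 g → 10.04 wt%.
Al in (Mn_0.52Fe_0.48)_3Al_2Si_3O_12: molar mass 496.327 g/mol; 2×26.982 = 53.964 g → 10.87 wt%.
Difference = 10.04 − 10.87 = -0.83 percentage points.

-0.83 percentage points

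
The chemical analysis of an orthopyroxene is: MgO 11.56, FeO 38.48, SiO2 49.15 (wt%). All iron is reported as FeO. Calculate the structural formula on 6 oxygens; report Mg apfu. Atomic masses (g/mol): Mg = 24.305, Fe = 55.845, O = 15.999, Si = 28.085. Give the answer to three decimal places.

MgO (M=40.304): mol = 0.28682; Mg = 0.28682, O = 0.28682.
FeO (M=71.844): mol = 0.53560; Fe = 0.53560, O = 0.53560.
SiO2 (M=60.083): mol = 0.81804; Si = 0.81804, O = 1.63608.
ΣO = 2.45850; factor = 6/ΣO = 2.44051.
Mg apfu = 0.28682 × 2.44051 = 0.700.

0.700 Mg apfu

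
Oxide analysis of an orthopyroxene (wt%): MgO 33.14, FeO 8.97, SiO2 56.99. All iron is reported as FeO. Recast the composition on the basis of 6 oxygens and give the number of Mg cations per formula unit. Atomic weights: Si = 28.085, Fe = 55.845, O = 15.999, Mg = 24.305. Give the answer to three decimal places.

1.735 Mg apfu

MgO (M=40.304): mol = 0.82225; Mg = 0.82225, O = 0.82225.
FeO (M=71.844): mol = 0.12485; Fe = 0.12485, O = 0.12485.
SiO2 (M=60.083): mol = 0.94852; Si = 0.94852, O = 1.89704.
ΣO = 2.84414; factor = 6/ΣO = 2.10960.
Mg apfu = 0.82225 × 2.10960 = 1.735.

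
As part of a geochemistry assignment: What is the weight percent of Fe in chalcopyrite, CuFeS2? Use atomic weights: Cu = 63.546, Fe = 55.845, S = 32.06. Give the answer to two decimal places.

30.43 weight percent

Molar mass of CuFeS2: 1·63.546 + 1·55.845 + 2·32.06 = 183.511 g/mol.
Mass of Fe per formula unit: 1 × 55.845 = 55.845 g.
Weight fraction Fe = 55.845 / 183.511 = 0.3043.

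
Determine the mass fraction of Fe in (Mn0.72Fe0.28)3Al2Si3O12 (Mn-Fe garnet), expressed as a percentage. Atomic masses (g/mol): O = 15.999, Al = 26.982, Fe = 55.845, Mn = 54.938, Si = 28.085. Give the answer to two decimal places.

9.46 wt%

Formula mass = 2.16*54.938 + 0.84*55.845 + 2*26.982 + 3*28.085 + 12*15.999 = 495.783 g/mol, of which 46.910 g is Fe.
So Fe makes up 46.910/495.783 = 0.0946 of the mass, i.e. 9.46%.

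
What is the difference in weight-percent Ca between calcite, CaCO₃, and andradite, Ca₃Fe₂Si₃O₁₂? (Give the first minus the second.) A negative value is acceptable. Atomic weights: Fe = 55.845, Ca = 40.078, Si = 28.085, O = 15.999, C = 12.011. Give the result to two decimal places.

16.38 percentage points

Ca in CaCO₃: molar mass 100.086 g/mol; 1×40.078 = 40.078 g → 40.04 wt%.
Ca in Ca₃Fe₂Si₃O₁₂: molar mass 508.167 g/mol; 3×40.078 = 120.234 g → 23.66 wt%.
Difference = 40.04 − 23.66 = 16.38 percentage points.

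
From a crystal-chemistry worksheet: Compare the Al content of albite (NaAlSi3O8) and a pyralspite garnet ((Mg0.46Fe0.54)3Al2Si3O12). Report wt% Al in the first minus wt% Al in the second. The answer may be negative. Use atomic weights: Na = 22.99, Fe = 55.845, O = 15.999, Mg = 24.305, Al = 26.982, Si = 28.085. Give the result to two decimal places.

First mineral: 26.982 g Al in 262.219 g formula = 10.29 wt% Al.
Second mineral: 53.964 g Al in 454.217 g formula = 11.88 wt% Al.
10.29% − 11.88% gives a difference of -1.59 percentage points.

-1.59 percentage points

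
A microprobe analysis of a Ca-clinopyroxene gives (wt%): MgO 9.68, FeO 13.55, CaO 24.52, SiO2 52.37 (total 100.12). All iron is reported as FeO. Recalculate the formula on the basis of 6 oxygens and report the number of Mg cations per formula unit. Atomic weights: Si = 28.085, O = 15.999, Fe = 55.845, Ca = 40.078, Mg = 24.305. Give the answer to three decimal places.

9.68 wt% MgO ÷ 40.304 g/mol = 0.24017 mol, giving 0.24017 Mg and 0.24017 O.
13.55 wt% FeO ÷ 71.844 g/mol = 0.18860 mol, giving 0.18860 Fe and 0.18860 O.
24.52 wt% CaO ÷ 56.077 g/mol = 0.43726 mol, giving 0.43726 Ca and 0.43726 O.
52.37 wt% SiO2 ÷ 60.083 g/mol = 0.87163 mol, giving 0.87163 Si and 1.74326 O.
Oxygen sums to 2.60929; scaling by 6/2.60929 = 2.29948 puts the formula on 6 O.
Mg: 0.24017 × 2.29948 = 0.552 atoms per formula unit.

0.552 Mg apfu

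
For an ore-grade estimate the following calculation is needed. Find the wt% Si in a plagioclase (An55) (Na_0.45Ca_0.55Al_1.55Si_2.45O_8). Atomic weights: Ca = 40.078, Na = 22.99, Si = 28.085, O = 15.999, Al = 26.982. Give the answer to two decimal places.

25.39 mass %

Molar mass of Na_0.45Ca_0.55Al_1.55Si_2.45O_8: 0.45×22.99 + 0.55×40.078 + 1.55×26.982 + 2.45×28.085 + 8×15.999 = 271.011 g/mol.
Mass of Si per formula unit: 2.45 × 28.085 = 68.808 g.
Weight fraction Si = 68.808 / 271.011 = 0.2539.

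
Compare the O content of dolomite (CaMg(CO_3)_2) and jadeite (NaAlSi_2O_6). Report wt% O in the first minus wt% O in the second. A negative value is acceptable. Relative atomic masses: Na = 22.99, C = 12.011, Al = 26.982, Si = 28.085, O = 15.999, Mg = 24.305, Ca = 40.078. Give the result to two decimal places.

4.57 percentage points

O in CaMg(CO_3)_2: molar mass 184.399 g/mol; 6×15.999 = 95.994 g → 52.06 wt%.
O in NaAlSi_2O_6: molar mass 202.136 g/mol; 6×15.999 = 95.994 g → 47.49 wt%.
Difference = 52.06 − 47.49 = 4.57 percentage points.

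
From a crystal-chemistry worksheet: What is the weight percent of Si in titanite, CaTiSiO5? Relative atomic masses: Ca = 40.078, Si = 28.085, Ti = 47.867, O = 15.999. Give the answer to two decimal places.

14.33 weight percent

Molar mass of CaTiSiO5: 1·40.078 + 1·47.867 + 1·28.085 + 5·15.999 = 196.025 g/mol.
Mass of Si per formula unit: 1 × 28.085 = 28.085 g.
Weight fraction Si = 28.085 / 196.025 = 0.1433.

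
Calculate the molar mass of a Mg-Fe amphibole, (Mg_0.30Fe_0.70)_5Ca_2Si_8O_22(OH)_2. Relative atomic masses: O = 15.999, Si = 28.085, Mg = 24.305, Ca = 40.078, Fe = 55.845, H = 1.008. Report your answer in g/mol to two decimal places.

922.74 g/mol

The formula mass is the sum 1.50*24.305 + 3.50*55.845 + 2*40.078 + 8*28.085 + 24*15.999 + 2*1.008.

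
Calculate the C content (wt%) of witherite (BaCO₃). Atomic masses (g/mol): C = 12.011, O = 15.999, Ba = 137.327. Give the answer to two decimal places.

6.09 wt%

Formula mass = 1·137.327 + 1·12.011 + 3·15.999 = 197.335 g/mol, of which 12.011 g is C.
So C makes up 12.011/197.335 = 0.0609 of the mass, i.e. 6.09%.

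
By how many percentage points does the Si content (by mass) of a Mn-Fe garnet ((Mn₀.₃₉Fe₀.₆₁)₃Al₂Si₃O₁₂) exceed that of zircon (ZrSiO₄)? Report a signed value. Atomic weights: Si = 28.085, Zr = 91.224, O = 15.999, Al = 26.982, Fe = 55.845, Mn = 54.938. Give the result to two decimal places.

First mineral: 84.255 g Si in 496.681 g formula = 16.96 wt% Si.
Second mineral: 28.085 g Si in 183.305 g formula = 15.32 wt% Si.
16.96% − 15.32% gives a difference of 1.64 percentage points.

1.64 percentage points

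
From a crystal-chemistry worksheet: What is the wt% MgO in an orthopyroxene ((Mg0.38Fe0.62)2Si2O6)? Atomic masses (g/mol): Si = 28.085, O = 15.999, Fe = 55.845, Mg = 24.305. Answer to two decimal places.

12.77 wt%

Molar mass of (Mg0.38Fe0.62)2Si2O6 = 0.76*24.305 + 1.24*55.845 + 2*28.085 + 6*15.999 = 239.884 g/mol.
Each formula unit contains 0.76 Mg, equivalent to 0.76/1 = 0.7600 mol MgO.
M(MgO) = 1×24.305 + 1×15.999 = 40.304 g/mol.
Mass of MgO per formula unit = 0.7600 × 40.304 = 30.631 g.
MgO wt% = 30.631 / 239.884 × 100 = 12.77%.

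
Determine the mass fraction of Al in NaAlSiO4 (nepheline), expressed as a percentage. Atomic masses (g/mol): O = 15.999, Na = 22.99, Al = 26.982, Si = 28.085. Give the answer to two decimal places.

18.99 wt%

M(NaAlSiO4) = 142.053 g/mol.
Al contributes 1 × 26.982 = 26.982 g per mole.
26.982/142.053 = 0.1899 → 18.99%.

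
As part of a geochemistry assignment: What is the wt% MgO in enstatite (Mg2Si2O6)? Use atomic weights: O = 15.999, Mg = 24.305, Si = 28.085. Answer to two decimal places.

Molar mass of Mg2Si2O6 = 2×24.305 + 2×28.085 + 6×15.999 = 200.774 g/mol.
Each formula unit contains 2 Mg, equivalent to 2/1 = 2.0000 mol MgO.
M(MgO) = 1×24.305 + 1×15.999 = 40.304 g/mol.
Mass of MgO per formula unit = 2.0000 × 40.304 = 80.608 g.
MgO wt% = 80.608 / 200.774 × 100 = 40.15%.

40.15 wt%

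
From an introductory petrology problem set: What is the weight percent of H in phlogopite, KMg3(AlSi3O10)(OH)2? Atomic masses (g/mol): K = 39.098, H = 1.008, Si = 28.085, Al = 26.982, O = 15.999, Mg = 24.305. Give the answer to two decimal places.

0.48 mass %

Molar mass of KMg3(AlSi3O10)(OH)2: 1·39.098 + 3·24.305 + 1·26.982 + 3·28.085 + 12·15.999 + 2·1.008 = 417.254 g/mol.
Mass of H per formula unit: 2 × 1.008 = 2.016 g.
Weight fraction H = 2.016 / 417.254 = 0.0048.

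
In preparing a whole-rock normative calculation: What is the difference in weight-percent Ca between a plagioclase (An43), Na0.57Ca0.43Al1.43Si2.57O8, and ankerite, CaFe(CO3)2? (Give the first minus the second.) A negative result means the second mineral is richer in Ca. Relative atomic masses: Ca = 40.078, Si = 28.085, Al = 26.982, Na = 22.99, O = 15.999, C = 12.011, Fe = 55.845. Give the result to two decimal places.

First mineral: 17.234 g Ca in 269.093 g formula = 6.40 wt% Ca.
Second mineral: 40.078 g Ca in 215.939 g formula = 18.56 wt% Ca.
6.40% − 18.56% gives a difference of -12.16 percentage points.

-12.16 percentage points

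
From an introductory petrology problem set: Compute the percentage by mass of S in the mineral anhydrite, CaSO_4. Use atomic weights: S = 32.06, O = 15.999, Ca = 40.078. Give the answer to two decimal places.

23.55 wt%

Molar mass of CaSO_4: 1·40.078 + 1·32.06 + 4·15.999 = 136.134 g/mol.
Mass of S per formula unit: 1 × 32.06 = 32.060 g.
Weight fraction S = 32.060 / 136.134 = 0.2355.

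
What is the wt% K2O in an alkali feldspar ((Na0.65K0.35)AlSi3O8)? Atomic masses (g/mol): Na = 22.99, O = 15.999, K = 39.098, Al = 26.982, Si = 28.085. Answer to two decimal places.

Molar mass of (Na0.65K0.35)AlSi3O8 = 0.65·22.99 + 0.35·39.098 + 1·26.982 + 3·28.085 + 8·15.999 = 267.857 g/mol.
Each formula unit contains 0.35 K, equivalent to 0.35/2 = 0.1750 mol K2O.
M(K2O) = 2×39.098 + 1×15.999 = 94.195 g/mol.
Mass of K2O per formula unit = 0.1750 × 94.195 = 16.484 g.
K2O wt% = 16.484 / 267.857 × 100 = 6.15%.

6.15 wt%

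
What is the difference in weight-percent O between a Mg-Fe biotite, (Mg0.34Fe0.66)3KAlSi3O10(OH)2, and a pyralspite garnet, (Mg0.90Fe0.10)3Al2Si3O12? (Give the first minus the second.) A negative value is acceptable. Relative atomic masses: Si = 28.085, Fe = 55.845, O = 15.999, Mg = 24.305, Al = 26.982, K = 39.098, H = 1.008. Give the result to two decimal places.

O in (Mg0.34Fe0.66)3KAlSi3O10(OH)2: molar mass 479.703 g/mol; 12×15.999 = 191.988 g → 40.02 wt%.
O in (Mg0.90Fe0.10)3Al2Si3O12: molar mass 412.584 g/mol; 12×15.999 = 191.988 g → 46.53 wt%.
Difference = 40.02 − 46.53 = -6.51 percentage points.

-6.51 percentage points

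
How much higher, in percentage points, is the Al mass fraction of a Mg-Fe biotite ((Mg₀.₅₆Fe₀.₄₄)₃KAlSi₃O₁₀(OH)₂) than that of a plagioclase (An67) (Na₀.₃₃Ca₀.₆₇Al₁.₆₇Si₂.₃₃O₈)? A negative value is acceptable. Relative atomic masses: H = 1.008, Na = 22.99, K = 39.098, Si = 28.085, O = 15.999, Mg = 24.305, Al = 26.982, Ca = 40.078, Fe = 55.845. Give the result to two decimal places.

-10.63 percentage points

First mineral: 26.982 g Al in 458.887 g formula = 5.88 wt% Al.
Second mineral: 45.060 g Al in 272.929 g formula = 16.51 wt% Al.
5.88% − 16.51% gives a difference of -10.63 percentage points.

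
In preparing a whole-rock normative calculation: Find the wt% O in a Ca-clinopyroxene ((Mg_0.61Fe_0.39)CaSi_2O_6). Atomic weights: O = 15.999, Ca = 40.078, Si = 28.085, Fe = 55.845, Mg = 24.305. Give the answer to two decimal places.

Molar mass of (Mg_0.61Fe_0.39)CaSi_2O_6: 0.61×24.305 + 0.39×55.845 + 1×40.078 + 2×28.085 + 6×15.999 = 228.848 g/mol.
Mass of O per formula unit: 6 × 15.999 = 95.994 g.
Weight fraction O = 95.994 / 228.848 = 0.4195.

41.95 mass %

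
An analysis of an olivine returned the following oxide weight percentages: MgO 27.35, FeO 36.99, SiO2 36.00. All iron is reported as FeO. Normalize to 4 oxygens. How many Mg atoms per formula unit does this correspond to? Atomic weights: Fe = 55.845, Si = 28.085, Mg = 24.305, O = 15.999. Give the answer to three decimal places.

1.135 Mg apfu

MgO (M=40.304): mol = 0.67859; Mg = 0.67859, O = 0.67859.
FeO (M=71.844): mol = 0.51487; Fe = 0.51487, O = 0.51487.
SiO2 (M=60.083): mol = 0.59917; Si = 0.59917, O = 1.19834.
ΣO = 2.39180; factor = 4/ΣO = 1.67238.
Mg apfu = 0.67859 × 1.67238 = 1.135.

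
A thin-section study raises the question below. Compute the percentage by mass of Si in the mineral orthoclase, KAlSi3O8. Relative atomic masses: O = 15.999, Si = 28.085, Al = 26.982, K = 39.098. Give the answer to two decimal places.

Molar mass of KAlSi3O8: 1×39.098 + 1×26.982 + 3×28.085 + 8×15.999 = 278.327 g/mol.
Mass of Si per formula unit: 3 × 28.085 = 84.255 g.
Weight fraction Si = 84.255 / 278.327 = 0.3027.

30.27 mass %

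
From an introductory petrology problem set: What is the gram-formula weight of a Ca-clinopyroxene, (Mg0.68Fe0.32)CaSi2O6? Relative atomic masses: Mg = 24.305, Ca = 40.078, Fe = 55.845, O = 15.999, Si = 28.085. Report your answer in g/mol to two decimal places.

Mg: 0.68 × 24.305 = 16.5274
Fe: 0.32 × 55.845 = 17.8704
Ca: 1 × 40.078 = 40.0780
Si: 2 × 28.085 = 56.1700
O: 6 × 15.999 = 95.9940
Summing the contributions gives the formula mass.

226.64 g/mol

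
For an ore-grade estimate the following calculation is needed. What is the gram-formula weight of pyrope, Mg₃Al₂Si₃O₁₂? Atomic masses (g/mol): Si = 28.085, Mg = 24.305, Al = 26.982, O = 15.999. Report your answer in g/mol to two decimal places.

M = 3*24.305 + 2*26.982 + 3*28.085 + 12*15.999

403.12 g/mol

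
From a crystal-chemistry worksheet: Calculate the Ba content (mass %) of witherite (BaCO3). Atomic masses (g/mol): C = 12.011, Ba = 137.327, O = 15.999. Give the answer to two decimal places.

69.59 mass %

Formula mass = 1×137.327 + 1×12.011 + 3×15.999 = 197.335 g/mol, of which 137.327 g is Ba.
So Ba makes up 137.327/197.335 = 0.6959 of the mass, i.e. 69.59%.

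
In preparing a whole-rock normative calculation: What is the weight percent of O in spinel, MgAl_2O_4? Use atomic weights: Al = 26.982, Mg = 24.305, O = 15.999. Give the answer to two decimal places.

Molar mass of MgAl_2O_4: 1·24.305 + 2·26.982 + 4·15.999 = 142.265 g/mol.
Mass of O per formula unit: 4 × 15.999 = 63.996 g.
Weight fraction O = 63.996 / 142.265 = 0.4498.

44.98 wt%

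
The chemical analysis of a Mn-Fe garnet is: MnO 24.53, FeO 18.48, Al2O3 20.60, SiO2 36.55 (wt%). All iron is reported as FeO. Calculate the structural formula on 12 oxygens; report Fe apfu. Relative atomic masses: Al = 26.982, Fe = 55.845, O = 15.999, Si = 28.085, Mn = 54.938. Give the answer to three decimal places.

1.272 Fe apfu

MnO: 24.53/70.937 = 0.34580 mol → 0.34580 mol Mn, 0.34580 mol O.
FeO: 18.48/71.844 = 0.25722 mol → 0.25722 mol Fe, 0.25722 mol O.
Al2O3: 20.60/101.961 = 0.20204 mol → 0.40408 mol Al, 0.60612 mol O.
SiO2: 36.55/60.083 = 0.60833 mol → 0.60833 mol Si, 1.21666 mol O.
Total oxygen = 2.42580 mol. Normalization factor = 12/2.42580 = 4.94682.
Fe per 12 O = 0.25722 × 4.94682 = 1.272.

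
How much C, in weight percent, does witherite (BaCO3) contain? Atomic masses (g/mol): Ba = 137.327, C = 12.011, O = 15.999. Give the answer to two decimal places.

Molar mass of BaCO3: 1×137.327 + 1×12.011 + 3×15.999 = 197.335 g/mol.
Mass of C per formula unit: 1 × 12.011 = 12.011 g.
Weight fraction C = 12.011 / 197.335 = 0.0609.

6.09 weight percent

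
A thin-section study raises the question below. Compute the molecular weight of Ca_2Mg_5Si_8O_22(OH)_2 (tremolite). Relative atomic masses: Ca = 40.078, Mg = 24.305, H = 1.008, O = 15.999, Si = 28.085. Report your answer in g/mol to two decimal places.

812.35 g/mol

Ca: 2 × 40.078 = 80.1560
Mg: 5 × 24.305 = 121.5250
Si: 8 × 28.085 = 224.6800
O: 24 × 15.999 = 383.9760
H: 2 × 1.008 = 2.0160
Summing the contributions gives the formula mass.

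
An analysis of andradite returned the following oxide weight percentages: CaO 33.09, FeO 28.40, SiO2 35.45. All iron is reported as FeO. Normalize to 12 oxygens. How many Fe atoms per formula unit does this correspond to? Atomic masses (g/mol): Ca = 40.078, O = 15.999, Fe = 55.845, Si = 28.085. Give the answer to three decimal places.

2.191 Fe apfu

33.09 wt% CaO ÷ 56.077 g/mol = 0.59008 mol, giving 0.59008 Ca and 0.59008 O.
28.40 wt% FeO ÷ 71.844 g/mol = 0.39530 mol, giving 0.39530 Fe and 0.39530 O.
35.45 wt% SiO2 ÷ 60.083 g/mol = 0.59002 mol, giving 0.59002 Si and 1.18004 O.
Oxygen sums to 2.16542; scaling by 12/2.16542 = 5.54165 puts the formula on 12 O.
Fe: 0.39530 × 5.54165 = 2.191 atoms per formula unit.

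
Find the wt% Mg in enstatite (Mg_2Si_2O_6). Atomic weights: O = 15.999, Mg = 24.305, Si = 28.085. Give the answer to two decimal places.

24.21 mass %

Formula mass = 2*24.305 + 2*28.085 + 6*15.999 = 200.774 g/mol, of which 48.610 g is Mg.
So Mg makes up 48.610/200.774 = 0.2421 of the mass, i.e. 24.21%.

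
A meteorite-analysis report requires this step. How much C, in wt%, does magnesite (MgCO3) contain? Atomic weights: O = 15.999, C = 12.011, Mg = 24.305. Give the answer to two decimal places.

14.25 wt%

Formula mass = 1*24.305 + 1*12.011 + 3*15.999 = 84.313 g/mol, of which 12.011 g is C.
So C makes up 12.011/84.313 = 0.1425 of the mass, i.e. 14.25%.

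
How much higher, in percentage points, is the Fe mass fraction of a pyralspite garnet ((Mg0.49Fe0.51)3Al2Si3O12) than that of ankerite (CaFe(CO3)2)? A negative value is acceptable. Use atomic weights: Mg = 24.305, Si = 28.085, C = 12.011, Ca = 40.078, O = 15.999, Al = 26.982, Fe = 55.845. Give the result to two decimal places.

-6.93 percentage points

M((Mg0.49Fe0.51)3Al2Si3O12) = 451.378 g/mol, so wt% Fe = 85.443/451.378 × 100 = 18.93%.
M(CaFe(CO3)2) = 215.939 g/mol, so wt% Fe = 55.845/215.939 × 100 = 25.86%.
18.93 − 25.86 = -6.93 pp.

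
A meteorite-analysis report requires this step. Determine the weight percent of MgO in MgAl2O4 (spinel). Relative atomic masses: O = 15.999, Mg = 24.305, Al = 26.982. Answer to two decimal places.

M(MgAl2O4) = 142.265 g/mol; M(MgO) = 40.304 g/mol.
Moles MgO per formula unit = 1 Mg ÷ 1 = 1.0000.
MgO fraction = (1.0000 × 40.304) / 142.265 = 40.304/142.265 = 0.2833.

28.33 wt%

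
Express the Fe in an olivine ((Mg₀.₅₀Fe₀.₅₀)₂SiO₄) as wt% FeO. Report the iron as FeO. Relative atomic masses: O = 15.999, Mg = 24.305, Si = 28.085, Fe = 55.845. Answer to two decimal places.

M((Mg₀.₅₀Fe₀.₅₀)₂SiO₄) = 172.231 g/mol; M(FeO) = 71.844 g/mol.
Moles FeO per formula unit = 1 Fe ÷ 1 = 1.0000.
FeO fraction = (1.0000 × 71.844) / 172.231 = 71.844/172.231 = 0.4171.

41.71 wt%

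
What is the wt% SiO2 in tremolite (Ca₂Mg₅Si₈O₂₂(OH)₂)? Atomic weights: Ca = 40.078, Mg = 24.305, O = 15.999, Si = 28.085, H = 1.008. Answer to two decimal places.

Formula mass = 812.353 g/mol.
8 Si → 8.0000 mol SiO2 per formula unit; M(SiO2) = 60.083, so SiO2 mass = 480.664 g.
480.664/812.353 × 100 = 59.17 wt%.

59.17 wt%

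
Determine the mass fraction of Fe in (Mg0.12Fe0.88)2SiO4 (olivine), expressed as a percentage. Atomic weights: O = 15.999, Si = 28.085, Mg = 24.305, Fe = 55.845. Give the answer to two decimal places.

50.10 mass %

Molar mass of (Mg0.12Fe0.88)2SiO4: 0.24·24.305 + 1.76·55.845 + 1·28.085 + 4·15.999 = 196.201 g/mol.
Mass of Fe per formula unit: 1.76 × 55.845 = 98.287 g.
Weight fraction Fe = 98.287 / 196.201 = 0.5010.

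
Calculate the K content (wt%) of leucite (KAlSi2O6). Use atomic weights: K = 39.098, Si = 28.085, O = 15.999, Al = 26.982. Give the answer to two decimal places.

17.91 wt%

M(KAlSi2O6) = 218.244 g/mol.
K contributes 1 × 39.098 = 39.098 g per mole.
39.098/218.244 = 0.1791 → 17.91%.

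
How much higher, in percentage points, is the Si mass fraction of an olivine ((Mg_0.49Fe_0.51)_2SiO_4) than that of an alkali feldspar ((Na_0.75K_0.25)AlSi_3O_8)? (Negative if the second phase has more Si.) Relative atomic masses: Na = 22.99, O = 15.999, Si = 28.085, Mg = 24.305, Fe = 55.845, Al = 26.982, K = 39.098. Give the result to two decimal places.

Si in (Mg_0.49Fe_0.51)_2SiO_4: molar mass 172.862 g/mol; 1×28.085 = 28.085 g → 16.25 wt%.
Si in (Na_0.75K_0.25)AlSi_3O_8: molar mass 266.246 g/mol; 3×28.085 = 84.255 g → 31.65 wt%.
Difference = 16.25 − 31.65 = -15.40 percentage points.

-15.40 percentage points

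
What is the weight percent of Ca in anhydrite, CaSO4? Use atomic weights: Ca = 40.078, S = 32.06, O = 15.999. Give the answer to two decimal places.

Formula mass = 1×40.078 + 1×32.06 + 4×15.999 = 136.134 g/mol, of which 40.078 g is Ca.
So Ca makes up 40.078/136.134 = 0.2944 of the mass, i.e. 29.44%.

29.44 wt%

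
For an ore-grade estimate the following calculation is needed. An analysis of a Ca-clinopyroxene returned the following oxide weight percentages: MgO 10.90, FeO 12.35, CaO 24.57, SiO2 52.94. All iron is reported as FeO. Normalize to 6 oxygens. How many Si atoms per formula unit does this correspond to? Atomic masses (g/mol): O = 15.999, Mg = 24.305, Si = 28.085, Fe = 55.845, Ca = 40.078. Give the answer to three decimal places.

2.000 Si apfu

MgO: 10.90/40.304 = 0.27044 mol → 0.27044 mol Mg, 0.27044 mol O.
FeO: 12.35/71.844 = 0.17190 mol → 0.17190 mol Fe, 0.17190 mol O.
CaO: 24.57/56.077 = 0.43815 mol → 0.43815 mol Ca, 0.43815 mol O.
SiO2: 52.94/60.083 = 0.88111 mol → 0.88111 mol Si, 1.76222 mol O.
Total oxygen = 2.64271 mol. Normalization factor = 6/2.64271 = 2.27040.
Si per 6 O = 0.88111 × 2.27040 = 2.000.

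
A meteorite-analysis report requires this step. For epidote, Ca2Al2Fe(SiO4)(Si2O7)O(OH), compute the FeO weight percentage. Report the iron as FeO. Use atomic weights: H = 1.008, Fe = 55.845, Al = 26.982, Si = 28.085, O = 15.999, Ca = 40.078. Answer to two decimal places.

14.87 wt%

M(Ca2Al2Fe(SiO4)(Si2O7)O(OH)) = 483.215 g/mol; M(FeO) = 71.844 g/mol.
Moles FeO per formula unit = 1 Fe ÷ 1 = 1.0000.
FeO fraction = (1.0000 × 71.844) / 483.215 = 71.844/483.215 = 0.1487.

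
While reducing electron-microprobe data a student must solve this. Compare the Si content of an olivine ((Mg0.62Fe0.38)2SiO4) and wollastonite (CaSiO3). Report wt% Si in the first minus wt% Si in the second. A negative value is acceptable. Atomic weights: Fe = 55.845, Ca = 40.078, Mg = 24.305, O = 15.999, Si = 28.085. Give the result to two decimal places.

-7.12 percentage points

Si in (Mg0.62Fe0.38)2SiO4: molar mass 164.661 g/mol; 1×28.085 = 28.085 g → 17.06 wt%.
Si in CaSiO3: molar mass 116.160 g/mol; 1×28.085 = 28.085 g → 24.18 wt%.
Difference = 17.06 − 24.18 = -7.12 percentage points.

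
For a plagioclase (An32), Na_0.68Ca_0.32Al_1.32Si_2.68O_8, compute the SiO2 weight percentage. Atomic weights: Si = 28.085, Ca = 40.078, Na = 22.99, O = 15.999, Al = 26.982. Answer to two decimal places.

60.23 wt%

Molar mass of Na_0.68Ca_0.32Al_1.32Si_2.68O_8 = 0.68*22.99 + 0.32*40.078 + 1.32*26.982 + 2.68*28.085 + 8*15.999 = 267.334 g/mol.
Each formula unit contains 2.68 Si, equivalent to 2.68/1 = 2.6800 mol SiO2.
M(SiO2) = 1×28.085 + 2×15.999 = 60.083 g/mol.
Mass of SiO2 per formula unit = 2.6800 × 60.083 = 161.022 g.
SiO2 wt% = 161.022 / 267.334 × 100 = 60.23%.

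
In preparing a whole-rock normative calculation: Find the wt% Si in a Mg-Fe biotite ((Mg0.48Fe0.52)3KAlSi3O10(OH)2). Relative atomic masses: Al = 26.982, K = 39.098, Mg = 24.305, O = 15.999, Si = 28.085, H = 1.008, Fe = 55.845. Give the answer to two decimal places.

18.06 weight percent

Molar mass of (Mg0.48Fe0.52)3KAlSi3O10(OH)2: 1.44×24.305 + 1.56×55.845 + 1×39.098 + 1×26.982 + 3×28.085 + 12×15.999 + 2×1.008 = 466.456 g/mol.
Mass of Si per formula unit: 3 × 28.085 = 84.255 g.
Weight fraction Si = 84.255 / 466.456 = 0.1806.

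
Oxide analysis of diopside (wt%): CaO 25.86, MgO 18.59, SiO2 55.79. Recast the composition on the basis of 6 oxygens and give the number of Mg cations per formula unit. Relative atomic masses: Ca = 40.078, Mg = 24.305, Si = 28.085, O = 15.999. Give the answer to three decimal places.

0.996 Mg apfu

25.86 wt% CaO ÷ 56.077 g/mol = 0.46115 mol, giving 0.46115 Ca and 0.46115 O.
18.59 wt% MgO ÷ 40.304 g/mol = 0.46124 mol, giving 0.46124 Mg and 0.46124 O.
55.79 wt% SiO2 ÷ 60.083 g/mol = 0.92855 mol, giving 0.92855 Si and 1.85710 O.
Oxygen sums to 2.77949; scaling by 6/2.77949 = 2.15867 puts the formula on 6 O.
Mg: 0.46124 × 2.15867 = 0.996 atoms per formula unit.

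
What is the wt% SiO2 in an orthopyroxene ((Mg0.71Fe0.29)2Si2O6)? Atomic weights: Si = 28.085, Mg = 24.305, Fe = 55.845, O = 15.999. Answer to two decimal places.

54.85 wt%

Formula mass = 219.067 g/mol.
2 Si → 2.0000 mol SiO2 per formula unit; M(SiO2) = 60.083, so SiO2 mass = 120.166 g.
120.166/219.067 × 100 = 54.85 wt%.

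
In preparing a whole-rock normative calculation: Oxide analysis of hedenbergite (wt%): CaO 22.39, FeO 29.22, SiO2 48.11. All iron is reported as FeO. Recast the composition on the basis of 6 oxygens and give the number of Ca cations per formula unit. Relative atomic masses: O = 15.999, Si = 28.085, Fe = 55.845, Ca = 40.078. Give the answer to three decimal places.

CaO: 22.39/56.077 = 0.39927 mol → 0.39927 mol Ca, 0.39927 mol O.
FeO: 29.22/71.844 = 0.40671 mol → 0.40671 mol Fe, 0.40671 mol O.
SiO2: 48.11/60.083 = 0.80073 mol → 0.80073 mol Si, 1.60146 mol O.
Total oxygen = 2.40744 mol. Normalization factor = 6/2.40744 = 2.49227.
Ca per 6 O = 0.39927 × 2.49227 = 0.995.

0.995 Ca apfu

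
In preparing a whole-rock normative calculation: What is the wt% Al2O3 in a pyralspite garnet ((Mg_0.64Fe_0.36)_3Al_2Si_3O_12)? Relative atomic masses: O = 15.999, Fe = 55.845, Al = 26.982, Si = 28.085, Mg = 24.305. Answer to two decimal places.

Formula mass = 437.185 g/mol.
2 Al → 1.0000 mol Al2O3 per formula unit; M(Al2O3) = 101.961, so Al2O3 mass = 101.961 g.
101.961/437.185 × 100 = 23.32 wt%.

23.32 wt%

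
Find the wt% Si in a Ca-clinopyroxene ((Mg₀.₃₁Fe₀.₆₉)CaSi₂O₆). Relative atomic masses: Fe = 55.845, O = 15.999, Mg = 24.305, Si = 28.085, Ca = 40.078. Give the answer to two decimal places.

Molar mass of (Mg₀.₃₁Fe₀.₆₉)CaSi₂O₆: 0.31*24.305 + 0.69*55.845 + 1*40.078 + 2*28.085 + 6*15.999 = 238.310 g/mol.
Mass of Si per formula unit: 2 × 28.085 = 56.170 g.
Weight fraction Si = 56.170 / 238.310 = 0.2357.

23.57 wt%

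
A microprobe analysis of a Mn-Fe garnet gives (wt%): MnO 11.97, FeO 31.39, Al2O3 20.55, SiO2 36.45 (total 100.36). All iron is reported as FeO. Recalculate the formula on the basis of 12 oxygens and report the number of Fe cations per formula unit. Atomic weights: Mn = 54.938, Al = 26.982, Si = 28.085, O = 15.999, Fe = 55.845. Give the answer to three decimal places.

2.163 Fe apfu

11.97 wt% MnO ÷ 70.937 g/mol = 0.16874 mol, giving 0.16874 Mn and 0.16874 O.
31.39 wt% FeO ÷ 71.844 g/mol = 0.43692 mol, giving 0.43692 Fe and 0.43692 O.
20.55 wt% Al2O3 ÷ 101.961 g/mol = 0.20155 mol, giving 0.40310 Al and 0.60465 O.
36.45 wt% SiO2 ÷ 60.083 g/mol = 0.60666 mol, giving 0.60666 Si and 1.21332 O.
Oxygen sums to 2.42363; scaling by 12/2.42363 = 4.95125 puts the formula on 12 O.
Fe: 0.43692 × 4.95125 = 2.163 atoms per formula unit.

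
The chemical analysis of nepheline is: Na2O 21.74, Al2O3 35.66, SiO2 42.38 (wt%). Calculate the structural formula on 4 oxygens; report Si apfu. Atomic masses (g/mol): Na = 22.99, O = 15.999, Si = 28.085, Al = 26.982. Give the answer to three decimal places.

1.004 Si apfu

Na2O (M=61.979): mol = 0.35076; Na = 0.70152, O = 0.35076.
Al2O3 (M=101.961): mol = 0.34974; Al = 0.69948, O = 1.04922.
SiO2 (M=60.083): mol = 0.70536; Si = 0.70536, O = 1.41072.
ΣO = 2.81070; factor = 4/ΣO = 1.42313.
Si apfu = 0.70536 × 1.42313 = 1.004.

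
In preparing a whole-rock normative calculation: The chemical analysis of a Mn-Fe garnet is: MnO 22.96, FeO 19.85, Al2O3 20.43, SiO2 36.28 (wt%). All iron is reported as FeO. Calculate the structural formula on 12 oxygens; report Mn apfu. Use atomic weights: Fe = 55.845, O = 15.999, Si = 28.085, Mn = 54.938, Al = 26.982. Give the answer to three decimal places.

1.612 Mn apfu

22.96 wt% MnO ÷ 70.937 g/mol = 0.32367 mol, giving 0.32367 Mn and 0.32367 O.
19.85 wt% FeO ÷ 71.844 g/mol = 0.27629 mol, giving 0.27629 Fe and 0.27629 O.
20.43 wt% Al2O3 ÷ 101.961 g/mol = 0.20037 mol, giving 0.40074 Al and 0.60111 O.
36.28 wt% SiO2 ÷ 60.083 g/mol = 0.60383 mol, giving 0.60383 Si and 1.20766 O.
Oxygen sums to 2.40873; scaling by 12/2.40873 = 4.98188 puts the formula on 12 O.
Mn: 0.32367 × 4.98188 = 1.612 atoms per formula unit.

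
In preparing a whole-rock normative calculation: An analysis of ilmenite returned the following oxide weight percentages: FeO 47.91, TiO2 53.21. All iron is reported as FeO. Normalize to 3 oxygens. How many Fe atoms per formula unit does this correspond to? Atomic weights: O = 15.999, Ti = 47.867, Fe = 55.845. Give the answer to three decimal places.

1.001 Fe apfu

FeO (M=71.844): mol = 0.66686; Fe = 0.66686, O = 0.66686.
TiO2 (M=79.865): mol = 0.66625; Ti = 0.66625, O = 1.33250.
ΣO = 1.99936; factor = 3/ΣO = 1.50048.
Fe apfu = 0.66686 × 1.50048 = 1.001.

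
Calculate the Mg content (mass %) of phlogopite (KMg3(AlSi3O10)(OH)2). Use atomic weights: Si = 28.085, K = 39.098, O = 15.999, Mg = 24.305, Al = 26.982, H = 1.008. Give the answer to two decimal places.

M(KMg3(AlSi3O10)(OH)2) = 417.254 g/mol.
Mg contributes 3 × 24.305 = 72.915 g per mole.
72.915/417.254 = 0.1747 → 17.47%.

17.47 mass %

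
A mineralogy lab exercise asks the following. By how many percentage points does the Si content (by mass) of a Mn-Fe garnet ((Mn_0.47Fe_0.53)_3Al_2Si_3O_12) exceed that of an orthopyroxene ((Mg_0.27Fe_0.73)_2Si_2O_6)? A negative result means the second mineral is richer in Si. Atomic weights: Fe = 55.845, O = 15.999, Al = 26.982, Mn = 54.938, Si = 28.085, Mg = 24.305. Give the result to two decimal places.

M((Mn_0.47Fe_0.53)_3Al_2Si_3O_12) = 496.463 g/mol, so wt% Si = 84.255/496.463 × 100 = 16.97%.
M((Mg_0.27Fe_0.73)_2Si_2O_6) = 246.822 g/mol, so wt% Si = 56.170/246.822 × 100 = 22.76%.
16.97 − 22.76 = -5.79 pp.

-5.79 percentage points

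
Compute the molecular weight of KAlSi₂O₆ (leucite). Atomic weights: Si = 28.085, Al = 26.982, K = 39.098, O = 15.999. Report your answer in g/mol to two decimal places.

The formula mass is the sum 1×39.098 + 1×26.982 + 2×28.085 + 6×15.999.

218.24 g/mol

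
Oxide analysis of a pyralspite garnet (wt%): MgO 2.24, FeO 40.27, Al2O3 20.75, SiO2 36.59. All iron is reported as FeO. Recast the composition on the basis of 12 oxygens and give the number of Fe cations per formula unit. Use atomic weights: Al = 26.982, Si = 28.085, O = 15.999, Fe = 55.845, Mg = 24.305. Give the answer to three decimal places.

2.751 Fe apfu

2.24 wt% MgO ÷ 40.304 g/mol = 0.05558 mol, giving 0.05558 Mg and 0.05558 O.
40.27 wt% FeO ÷ 71.844 g/mol = 0.56052 mol, giving 0.56052 Fe and 0.56052 O.
20.75 wt% Al2O3 ÷ 101.961 g/mol = 0.20351 mol, giving 0.40702 Al and 0.61053 O.
36.59 wt% SiO2 ÷ 60.083 g/mol = 0.60899 mol, giving 0.60899 Si and 1.21798 O.
Oxygen sums to 2.44461; scaling by 12/2.44461 = 4.90876 puts the formula on 12 O.
Fe: 0.56052 × 4.90876 = 2.751 atoms per formula unit.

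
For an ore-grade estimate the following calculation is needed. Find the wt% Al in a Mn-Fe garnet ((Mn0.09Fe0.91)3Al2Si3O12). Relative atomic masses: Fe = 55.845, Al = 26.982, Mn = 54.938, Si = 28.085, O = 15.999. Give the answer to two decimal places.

M((Mn0.09Fe0.91)3Al2Si3O12) = 497.497 g/mol.
Al contributes 2 × 26.982 = 53.964 g per mole.
53.964/497.497 = 0.1085 → 10.85%.

10.85 wt%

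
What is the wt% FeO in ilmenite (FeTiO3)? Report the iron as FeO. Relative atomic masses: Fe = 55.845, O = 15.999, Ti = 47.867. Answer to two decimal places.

47.36 wt%

Molar mass of FeTiO3 = 1·55.845 + 1·47.867 + 3·15.999 = 151.709 g/mol.
Each formula unit contains 1 Fe, equivalent to 1/1 = 1.0000 mol FeO.
M(FeO) = 1×55.845 + 1×15.999 = 71.844 g/mol.
Mass of FeO per formula unit = 1.0000 × 71.844 = 71.844 g.
FeO wt% = 71.844 / 151.709 × 100 = 47.36%.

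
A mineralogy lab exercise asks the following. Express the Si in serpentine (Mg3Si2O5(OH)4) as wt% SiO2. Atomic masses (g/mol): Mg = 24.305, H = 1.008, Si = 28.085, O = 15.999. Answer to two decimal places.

43.36 wt%

Formula mass = 277.108 g/mol.
2 Si → 2.0000 mol SiO2 per formula unit; M(SiO2) = 60.083, so SiO2 mass = 120.166 g.
120.166/277.108 × 100 = 43.36 wt%.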